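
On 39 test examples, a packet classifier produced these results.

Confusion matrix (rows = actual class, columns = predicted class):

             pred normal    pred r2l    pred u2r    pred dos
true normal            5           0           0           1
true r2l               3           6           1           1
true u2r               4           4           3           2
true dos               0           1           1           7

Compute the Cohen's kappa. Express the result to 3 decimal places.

0.397

Observed agreement pₒ = trace/N = 21/39 = 0.5385
Expected agreement pₑ = Σ (rowᵢ·colᵢ)/N² = (6·12 + 11·11 + 13·5 + 9·11)/39² = 0.2347
κ = (pₒ − pₑ)/(1 − pₑ) = (0.5385 − 0.2347)/(1 − 0.2347) = 0.397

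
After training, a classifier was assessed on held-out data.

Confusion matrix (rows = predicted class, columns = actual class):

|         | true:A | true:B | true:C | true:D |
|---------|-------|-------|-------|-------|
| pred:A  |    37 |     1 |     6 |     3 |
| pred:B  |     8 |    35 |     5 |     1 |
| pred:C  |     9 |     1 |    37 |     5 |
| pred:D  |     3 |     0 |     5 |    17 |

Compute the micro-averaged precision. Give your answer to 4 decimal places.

Micro-averaging pools counts across classes: ΣTP=126, ΣFP=47, ΣFN=47.
Micro-precision = TP/(TP+FP) on pooled counts = 0.7283 (equals overall accuracy in single-label multiclass).

0.7283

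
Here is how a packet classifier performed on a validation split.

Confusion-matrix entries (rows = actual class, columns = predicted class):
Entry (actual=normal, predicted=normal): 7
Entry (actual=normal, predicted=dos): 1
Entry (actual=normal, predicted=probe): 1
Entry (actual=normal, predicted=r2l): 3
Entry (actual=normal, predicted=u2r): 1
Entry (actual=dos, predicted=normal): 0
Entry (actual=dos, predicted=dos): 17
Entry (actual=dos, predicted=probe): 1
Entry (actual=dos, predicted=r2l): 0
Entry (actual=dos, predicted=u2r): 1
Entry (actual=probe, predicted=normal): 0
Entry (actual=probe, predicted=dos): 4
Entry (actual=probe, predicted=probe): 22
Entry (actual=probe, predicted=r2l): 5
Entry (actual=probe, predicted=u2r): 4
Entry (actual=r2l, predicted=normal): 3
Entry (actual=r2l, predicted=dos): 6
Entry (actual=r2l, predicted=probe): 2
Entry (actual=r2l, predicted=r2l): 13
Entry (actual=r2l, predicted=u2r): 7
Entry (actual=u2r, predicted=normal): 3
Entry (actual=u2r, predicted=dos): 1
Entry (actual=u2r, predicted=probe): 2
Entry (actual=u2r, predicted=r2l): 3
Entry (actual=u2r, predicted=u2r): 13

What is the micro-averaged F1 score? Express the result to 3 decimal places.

0.600

Micro-averaging pools counts across classes: ΣTP=72, ΣFP=48, ΣFN=48.
Micro-F1 score = 2·TP/(2·TP+FP+FN) on pooled counts = 0.600 (equals overall accuracy in single-label multiclass).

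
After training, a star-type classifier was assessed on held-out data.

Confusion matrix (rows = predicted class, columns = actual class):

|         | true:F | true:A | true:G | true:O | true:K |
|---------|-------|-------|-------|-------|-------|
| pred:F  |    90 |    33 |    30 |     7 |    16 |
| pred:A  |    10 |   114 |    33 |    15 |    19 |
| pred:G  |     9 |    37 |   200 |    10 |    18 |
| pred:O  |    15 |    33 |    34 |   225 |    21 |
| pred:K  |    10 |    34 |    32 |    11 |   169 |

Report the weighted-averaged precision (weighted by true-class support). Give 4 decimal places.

0.6553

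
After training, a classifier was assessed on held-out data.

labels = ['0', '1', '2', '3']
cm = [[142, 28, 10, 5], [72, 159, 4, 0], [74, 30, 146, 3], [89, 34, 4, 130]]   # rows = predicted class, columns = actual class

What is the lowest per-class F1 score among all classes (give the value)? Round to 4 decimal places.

0.5053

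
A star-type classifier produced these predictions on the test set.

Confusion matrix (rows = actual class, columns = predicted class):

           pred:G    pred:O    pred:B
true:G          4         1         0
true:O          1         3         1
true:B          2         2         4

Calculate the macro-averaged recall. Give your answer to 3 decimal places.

Per-class recall (TP/(TP+FN)):
  G: TP=4, FN=1+0=1 → 4/5 = 0.8000
  O: TP=3, FN=1+1=2 → 3/5 = 0.6000
  B: TP=4, FN=2+2=4 → 4/8 = 0.5000
Macro-recall = mean = (0.8000 + 0.6000 + 0.5000) / 3 = 0.633

0.633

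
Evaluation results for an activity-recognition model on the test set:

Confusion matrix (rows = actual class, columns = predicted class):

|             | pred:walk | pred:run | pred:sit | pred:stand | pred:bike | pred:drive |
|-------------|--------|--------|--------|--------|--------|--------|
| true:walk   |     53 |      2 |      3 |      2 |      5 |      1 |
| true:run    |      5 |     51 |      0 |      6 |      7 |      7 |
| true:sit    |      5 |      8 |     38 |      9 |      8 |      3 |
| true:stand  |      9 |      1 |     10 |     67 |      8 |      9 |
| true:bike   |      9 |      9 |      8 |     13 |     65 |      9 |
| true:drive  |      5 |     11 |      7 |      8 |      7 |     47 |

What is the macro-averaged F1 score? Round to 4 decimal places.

0.6222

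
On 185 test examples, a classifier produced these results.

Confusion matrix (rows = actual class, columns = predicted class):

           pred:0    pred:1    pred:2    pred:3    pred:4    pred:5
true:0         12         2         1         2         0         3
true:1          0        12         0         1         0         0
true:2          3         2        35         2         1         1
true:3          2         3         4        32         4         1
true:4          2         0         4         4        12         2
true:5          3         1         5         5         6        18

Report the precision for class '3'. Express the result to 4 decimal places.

0.6957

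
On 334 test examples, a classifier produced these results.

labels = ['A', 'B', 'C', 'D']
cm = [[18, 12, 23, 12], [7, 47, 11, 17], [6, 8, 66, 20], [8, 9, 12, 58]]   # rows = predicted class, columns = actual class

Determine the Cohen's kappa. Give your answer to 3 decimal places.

0.411

Observed agreement pₒ = trace/N = 189/334 = 0.5659
Expected agreement pₑ = Σ (rowᵢ·colᵢ)/N² = (39·65 + 76·82 + 112·100 + 107·87)/334² = 0.2624
κ = (pₒ − pₑ)/(1 − pₑ) = (0.5659 − 0.2624)/(1 − 0.2624) = 0.411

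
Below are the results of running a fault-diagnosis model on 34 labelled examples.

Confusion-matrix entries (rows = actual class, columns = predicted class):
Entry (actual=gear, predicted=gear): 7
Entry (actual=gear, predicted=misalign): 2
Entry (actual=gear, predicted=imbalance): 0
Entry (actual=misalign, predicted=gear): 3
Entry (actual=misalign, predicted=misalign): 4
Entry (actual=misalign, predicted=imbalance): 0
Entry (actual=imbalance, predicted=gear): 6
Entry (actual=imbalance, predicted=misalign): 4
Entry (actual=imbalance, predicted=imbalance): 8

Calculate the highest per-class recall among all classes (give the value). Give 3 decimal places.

0.778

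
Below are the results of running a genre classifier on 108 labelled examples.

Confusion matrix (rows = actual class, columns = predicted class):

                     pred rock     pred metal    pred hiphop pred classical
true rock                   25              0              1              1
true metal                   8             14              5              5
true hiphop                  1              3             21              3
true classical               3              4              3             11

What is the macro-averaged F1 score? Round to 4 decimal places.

Per-class F1 score (2·TP/(2·TP+FP+FN)):
  rock: TP=25, FP=8+1+3=12, FN=0+1+1=2 → 50/64 = 0.78125
  metal: TP=14, FP=0+3+4=7, FN=8+5+5=18 → 28/53 = 0.52830
  hiphop: TP=21, FP=1+5+3=9, FN=1+3+3=7 → 42/58 = 0.72414
  classical: TP=11, FP=1+5+3=9, FN=3+4+3=10 → 22/41 = 0.53659
Macro-F1 score = mean = (0.78125 + 0.52830 + 0.72414 + 0.53659) / 4 = 0.6426

0.6426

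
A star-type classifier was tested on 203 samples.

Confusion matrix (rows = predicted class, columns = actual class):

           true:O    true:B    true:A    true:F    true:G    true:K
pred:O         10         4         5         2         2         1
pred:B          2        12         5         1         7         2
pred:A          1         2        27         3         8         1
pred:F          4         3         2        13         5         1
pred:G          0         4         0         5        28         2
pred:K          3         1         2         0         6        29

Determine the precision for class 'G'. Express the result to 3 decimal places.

0.718

Take TP from the diagonal, FP from the rest of the 'G' prediction marginal, FN from the rest of the 'G' actual marginal.
precision = TP/(TP+FP).
G: TP=28, FP=0+4+0+5+2=11 → 28/39 = 0.7179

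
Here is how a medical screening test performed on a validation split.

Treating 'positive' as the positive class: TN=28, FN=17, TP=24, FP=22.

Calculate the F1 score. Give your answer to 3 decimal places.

Precision = TP/(TP+FP) = 24/46 = 0.5217
Recall = TP/(TP+FN) = 24/41 = 0.5854
F1 = 2·TP/(2·TP+FP+FN) = 48/87 = 0.552

0.552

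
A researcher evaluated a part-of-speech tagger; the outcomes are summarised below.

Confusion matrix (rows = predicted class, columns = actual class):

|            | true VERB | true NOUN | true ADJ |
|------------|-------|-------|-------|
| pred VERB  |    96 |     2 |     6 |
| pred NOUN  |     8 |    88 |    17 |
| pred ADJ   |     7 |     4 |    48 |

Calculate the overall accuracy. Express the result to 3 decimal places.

Accuracy = trace / total = (96+88+48=232) / 276 = 232/276 = 0.841

0.841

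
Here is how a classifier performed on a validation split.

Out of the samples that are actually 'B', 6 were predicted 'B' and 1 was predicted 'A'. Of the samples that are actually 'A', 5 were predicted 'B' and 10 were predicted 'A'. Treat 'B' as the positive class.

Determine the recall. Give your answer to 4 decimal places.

0.8571

Recall = TP/(TP+FN) = 6/(6+1) = 6/7 = 0.8571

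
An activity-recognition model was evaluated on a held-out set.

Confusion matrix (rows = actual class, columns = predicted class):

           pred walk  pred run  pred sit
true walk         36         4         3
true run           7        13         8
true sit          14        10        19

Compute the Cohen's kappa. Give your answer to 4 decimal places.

Observed agreement pₒ = trace/N = 68/114 = 0.59649
Expected agreement pₑ = Σ (rowᵢ·colᵢ)/N² = (43·57 + 28·27 + 43·30)/114² = 0.34603
κ = (pₒ − pₑ)/(1 − pₑ) = (0.59649 − 0.34603)/(1 − 0.34603) = 0.3830

0.3830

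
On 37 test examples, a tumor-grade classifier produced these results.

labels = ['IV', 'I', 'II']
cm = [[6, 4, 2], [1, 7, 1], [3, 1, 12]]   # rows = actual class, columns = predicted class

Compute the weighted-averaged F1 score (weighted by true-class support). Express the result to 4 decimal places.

Per-class F1 score (2·TP/(2·TP+FP+FN)):
  IV: TP=6, FP=1+3=4, FN=4+2=6 → 12/22 = 0.54545
  I: TP=7, FP=4+1=5, FN=1+1=2 → 14/21 = 0.66667
  II: TP=12, FP=2+1=3, FN=3+1=4 → 24/31 = 0.77419
Weighted-F1 score = Σ (supportᵢ/N)·F1 scoreᵢ with N=37: (12/37)·0.54545 + (9/37)·0.66667 + (16/37)·0.77419 = 0.6739

0.6739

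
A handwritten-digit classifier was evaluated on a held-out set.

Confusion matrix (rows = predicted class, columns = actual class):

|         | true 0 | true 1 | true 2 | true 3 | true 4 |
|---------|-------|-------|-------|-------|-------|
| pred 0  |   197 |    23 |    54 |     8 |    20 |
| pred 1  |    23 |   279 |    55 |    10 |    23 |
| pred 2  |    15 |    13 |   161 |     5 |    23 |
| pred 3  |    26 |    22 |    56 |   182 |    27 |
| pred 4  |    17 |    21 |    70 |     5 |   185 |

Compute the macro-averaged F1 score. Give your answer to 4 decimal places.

0.6578

Per-class F1 score (2·TP/(2·TP+FP+FN)):
  0: TP=197, FP=23+54+8+20=105, FN=23+15+26+17=81 → 394/580 = 0.67931
  1: TP=279, FP=23+55+10+23=111, FN=23+13+22+21=79 → 558/748 = 0.74599
  2: TP=161, FP=15+13+5+23=56, FN=54+55+56+70=235 → 322/613 = 0.52529
  3: TP=182, FP=26+22+56+27=131, FN=8+10+5+5=28 → 364/523 = 0.69598
  4: TP=185, FP=17+21+70+5=113, FN=20+23+23+27=93 → 370/576 = 0.64236
Macro-F1 score = mean = (0.67931 + 0.74599 + 0.52529 + 0.69598 + 0.64236) / 5 = 0.6578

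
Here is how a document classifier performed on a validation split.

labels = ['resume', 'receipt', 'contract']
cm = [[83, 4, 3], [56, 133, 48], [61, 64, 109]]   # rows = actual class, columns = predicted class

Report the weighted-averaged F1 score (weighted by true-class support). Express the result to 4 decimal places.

0.5792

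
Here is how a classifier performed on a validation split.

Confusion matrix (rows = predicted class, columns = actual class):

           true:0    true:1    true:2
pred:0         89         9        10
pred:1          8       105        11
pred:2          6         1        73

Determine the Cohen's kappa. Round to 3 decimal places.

0.782

Observed agreement pₒ = trace/N = 267/312 = 0.8558
Expected agreement pₑ = Σ (rowᵢ·colᵢ)/N² = (103·108 + 115·124 + 94·80)/312² = 0.3380
κ = (pₒ − pₑ)/(1 − pₑ) = (0.8558 − 0.3380)/(1 − 0.3380) = 0.782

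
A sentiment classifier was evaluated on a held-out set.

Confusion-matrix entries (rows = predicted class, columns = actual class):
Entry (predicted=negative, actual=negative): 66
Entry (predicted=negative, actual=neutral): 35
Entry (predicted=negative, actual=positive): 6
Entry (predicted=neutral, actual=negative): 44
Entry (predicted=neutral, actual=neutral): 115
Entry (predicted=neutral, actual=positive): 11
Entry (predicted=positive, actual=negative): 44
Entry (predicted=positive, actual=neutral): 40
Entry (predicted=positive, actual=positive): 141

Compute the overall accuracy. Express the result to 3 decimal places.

0.641

Accuracy = trace / total = (66+115+141=322) / 502 = 322/502 = 0.641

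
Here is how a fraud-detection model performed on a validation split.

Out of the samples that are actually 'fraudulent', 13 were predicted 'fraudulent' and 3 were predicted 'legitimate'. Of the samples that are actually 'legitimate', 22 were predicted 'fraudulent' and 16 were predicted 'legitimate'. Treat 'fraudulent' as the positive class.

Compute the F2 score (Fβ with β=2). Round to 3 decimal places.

0.657

Fβ = (1+β²)·TP / ((1+β²)·TP + β²·FN + FP), with β²=4
= 5·13 / (5·13 + 4·3 + 22) = 0.657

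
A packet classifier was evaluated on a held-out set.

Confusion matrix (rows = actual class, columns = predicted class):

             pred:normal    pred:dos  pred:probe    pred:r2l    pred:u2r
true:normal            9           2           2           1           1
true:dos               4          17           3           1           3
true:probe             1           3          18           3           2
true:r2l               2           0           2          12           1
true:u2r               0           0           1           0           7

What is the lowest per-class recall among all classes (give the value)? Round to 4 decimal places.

0.6000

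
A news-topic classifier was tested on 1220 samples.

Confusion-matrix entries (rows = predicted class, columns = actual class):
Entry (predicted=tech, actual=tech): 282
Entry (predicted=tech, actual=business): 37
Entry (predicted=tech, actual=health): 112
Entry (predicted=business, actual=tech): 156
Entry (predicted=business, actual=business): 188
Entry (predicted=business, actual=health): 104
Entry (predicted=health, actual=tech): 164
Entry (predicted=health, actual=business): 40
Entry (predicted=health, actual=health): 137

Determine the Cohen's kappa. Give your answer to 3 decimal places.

Observed agreement pₒ = trace/N = 607/1220 = 0.4975
Expected agreement pₑ = Σ (rowᵢ·colᵢ)/N² = (602·431 + 265·448 + 353·341)/1220² = 0.3350
κ = (pₒ − pₑ)/(1 − pₑ) = (0.4975 − 0.3350)/(1 − 0.3350) = 0.244

0.244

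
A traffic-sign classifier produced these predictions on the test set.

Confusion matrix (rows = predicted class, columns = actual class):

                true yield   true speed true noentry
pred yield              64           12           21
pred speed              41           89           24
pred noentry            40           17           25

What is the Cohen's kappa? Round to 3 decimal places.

Observed agreement pₒ = trace/N = 178/333 = 0.5345
Expected agreement pₑ = Σ (rowᵢ·colᵢ)/N² = (145·97 + 118·154 + 70·82)/333² = 0.3425
κ = (pₒ − pₑ)/(1 − pₑ) = (0.5345 − 0.3425)/(1 − 0.3425) = 0.292

0.292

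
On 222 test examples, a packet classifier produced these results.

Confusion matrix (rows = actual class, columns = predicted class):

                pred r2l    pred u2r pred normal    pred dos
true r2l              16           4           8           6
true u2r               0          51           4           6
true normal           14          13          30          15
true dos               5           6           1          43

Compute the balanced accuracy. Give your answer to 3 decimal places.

Balanced accuracy = mean of per-class recall.
  r2l: recall = 16/34 = 0.4706
  u2r: recall = 51/61 = 0.8361
  normal: recall = 30/72 = 0.4167
  dos: recall = 43/55 = 0.7818
Mean = (0.4706 + 0.8361 + 0.4167 + 0.7818) / 4 = 0.626

0.626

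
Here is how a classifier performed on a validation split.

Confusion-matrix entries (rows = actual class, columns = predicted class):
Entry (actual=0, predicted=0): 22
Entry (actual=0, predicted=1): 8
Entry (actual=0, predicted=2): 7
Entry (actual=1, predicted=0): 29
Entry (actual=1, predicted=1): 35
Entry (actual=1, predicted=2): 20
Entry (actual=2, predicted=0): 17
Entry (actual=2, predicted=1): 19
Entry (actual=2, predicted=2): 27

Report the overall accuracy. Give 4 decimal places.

Accuracy = trace / total = (22+35+27=84) / 184 = 84/184 = 0.4565

0.4565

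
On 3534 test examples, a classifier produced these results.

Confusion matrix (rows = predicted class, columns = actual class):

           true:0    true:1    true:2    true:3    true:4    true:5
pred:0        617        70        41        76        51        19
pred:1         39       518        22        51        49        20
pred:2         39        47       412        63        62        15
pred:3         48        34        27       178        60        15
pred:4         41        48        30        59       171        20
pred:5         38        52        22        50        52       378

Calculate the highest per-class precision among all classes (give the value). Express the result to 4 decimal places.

Per-class precision (TP/(TP+FP)):
  0: TP=617, FP=70+41+76+51+19=257 → 617/874 = 0.70595
  1: TP=518, FP=39+22+51+49+20=181 → 518/699 = 0.74106
  2: TP=412, FP=39+47+63+62+15=226 → 412/638 = 0.64577
  3: TP=178, FP=48+34+27+60+15=184 → 178/362 = 0.49171
  4: TP=171, FP=41+48+30+59+20=198 → 171/369 = 0.46341
  5: TP=378, FP=38+52+22+50+52=214 → 378/592 = 0.63851
Highest is class '1' with precision = 0.7411.

0.7411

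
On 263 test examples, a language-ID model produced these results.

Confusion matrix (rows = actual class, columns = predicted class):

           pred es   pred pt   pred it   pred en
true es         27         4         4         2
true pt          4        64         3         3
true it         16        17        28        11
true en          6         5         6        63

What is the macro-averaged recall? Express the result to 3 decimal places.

0.693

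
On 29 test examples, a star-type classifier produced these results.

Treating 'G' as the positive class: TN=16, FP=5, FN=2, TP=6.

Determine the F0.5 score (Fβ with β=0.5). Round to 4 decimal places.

0.5769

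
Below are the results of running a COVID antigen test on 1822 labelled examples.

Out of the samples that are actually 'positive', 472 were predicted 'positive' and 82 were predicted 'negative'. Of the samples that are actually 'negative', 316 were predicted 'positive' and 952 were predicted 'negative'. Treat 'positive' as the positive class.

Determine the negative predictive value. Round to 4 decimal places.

0.9207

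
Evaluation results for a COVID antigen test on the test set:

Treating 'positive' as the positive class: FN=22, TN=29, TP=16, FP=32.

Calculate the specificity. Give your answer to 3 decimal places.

0.475

Specificity = TN/(TN+FP) = 29/(29+32) = 0.475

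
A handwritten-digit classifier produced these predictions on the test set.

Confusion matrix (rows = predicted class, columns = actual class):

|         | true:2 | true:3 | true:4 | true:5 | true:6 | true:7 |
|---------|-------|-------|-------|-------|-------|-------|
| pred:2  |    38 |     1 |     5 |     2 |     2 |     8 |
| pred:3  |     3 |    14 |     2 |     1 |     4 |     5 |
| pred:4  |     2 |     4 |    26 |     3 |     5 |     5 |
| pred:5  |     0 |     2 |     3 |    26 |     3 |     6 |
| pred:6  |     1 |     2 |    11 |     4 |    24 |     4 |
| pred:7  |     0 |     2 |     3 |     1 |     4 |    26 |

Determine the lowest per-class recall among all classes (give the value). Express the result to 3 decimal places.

0.481

Per-class recall (TP/(TP+FN)):
  2: TP=38, FN=3+2+0+1+0=6 → 38/44 = 0.8636
  3: TP=14, FN=1+4+2+2+2=11 → 14/25 = 0.5600
  4: TP=26, FN=5+2+3+11+3=24 → 26/50 = 0.5200
  5: TP=26, FN=2+1+3+4+1=11 → 26/37 = 0.7027
  6: TP=24, FN=2+4+5+3+4=18 → 24/42 = 0.5714
  7: TP=26, FN=8+5+5+6+4=28 → 26/54 = 0.4815
Lowest is class '7' with recall = 0.481.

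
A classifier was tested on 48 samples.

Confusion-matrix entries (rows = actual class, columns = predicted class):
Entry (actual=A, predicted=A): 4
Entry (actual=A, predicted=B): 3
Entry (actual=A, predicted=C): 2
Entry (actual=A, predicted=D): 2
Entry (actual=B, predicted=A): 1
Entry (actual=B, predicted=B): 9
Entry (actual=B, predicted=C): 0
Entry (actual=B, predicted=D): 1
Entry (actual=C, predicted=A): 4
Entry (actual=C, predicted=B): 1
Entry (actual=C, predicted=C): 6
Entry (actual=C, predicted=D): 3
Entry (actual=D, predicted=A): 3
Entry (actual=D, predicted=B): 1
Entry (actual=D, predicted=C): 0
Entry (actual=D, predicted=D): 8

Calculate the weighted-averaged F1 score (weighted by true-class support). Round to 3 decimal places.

Per-class F1 score (2·TP/(2·TP+FP+FN)):
  A: TP=4, FP=1+4+3=8, FN=3+2+2=7 → 8/23 = 0.3478
  B: TP=9, FP=3+1+1=5, FN=1+0+1=2 → 18/25 = 0.7200
  C: TP=6, FP=2+0+0=2, FN=4+1+3=8 → 12/22 = 0.5455
  D: TP=8, FP=2+1+3=6, FN=3+1+0=4 → 16/26 = 0.6154
Weighted-F1 score = Σ (supportᵢ/N)·F1 scoreᵢ with N=48: (11/48)·0.3478 + (11/48)·0.7200 + (14/48)·0.5455 + (12/48)·0.6154 = 0.558

0.558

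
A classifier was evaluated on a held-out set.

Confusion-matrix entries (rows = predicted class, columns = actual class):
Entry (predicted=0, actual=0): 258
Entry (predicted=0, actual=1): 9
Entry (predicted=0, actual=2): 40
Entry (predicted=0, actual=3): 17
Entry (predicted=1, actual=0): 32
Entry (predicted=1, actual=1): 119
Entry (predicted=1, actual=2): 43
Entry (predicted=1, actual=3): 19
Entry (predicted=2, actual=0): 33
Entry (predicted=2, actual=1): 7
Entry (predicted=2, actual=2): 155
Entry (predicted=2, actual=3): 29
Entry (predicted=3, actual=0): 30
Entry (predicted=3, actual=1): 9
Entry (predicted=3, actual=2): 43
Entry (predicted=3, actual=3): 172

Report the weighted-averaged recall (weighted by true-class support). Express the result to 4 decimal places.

0.6936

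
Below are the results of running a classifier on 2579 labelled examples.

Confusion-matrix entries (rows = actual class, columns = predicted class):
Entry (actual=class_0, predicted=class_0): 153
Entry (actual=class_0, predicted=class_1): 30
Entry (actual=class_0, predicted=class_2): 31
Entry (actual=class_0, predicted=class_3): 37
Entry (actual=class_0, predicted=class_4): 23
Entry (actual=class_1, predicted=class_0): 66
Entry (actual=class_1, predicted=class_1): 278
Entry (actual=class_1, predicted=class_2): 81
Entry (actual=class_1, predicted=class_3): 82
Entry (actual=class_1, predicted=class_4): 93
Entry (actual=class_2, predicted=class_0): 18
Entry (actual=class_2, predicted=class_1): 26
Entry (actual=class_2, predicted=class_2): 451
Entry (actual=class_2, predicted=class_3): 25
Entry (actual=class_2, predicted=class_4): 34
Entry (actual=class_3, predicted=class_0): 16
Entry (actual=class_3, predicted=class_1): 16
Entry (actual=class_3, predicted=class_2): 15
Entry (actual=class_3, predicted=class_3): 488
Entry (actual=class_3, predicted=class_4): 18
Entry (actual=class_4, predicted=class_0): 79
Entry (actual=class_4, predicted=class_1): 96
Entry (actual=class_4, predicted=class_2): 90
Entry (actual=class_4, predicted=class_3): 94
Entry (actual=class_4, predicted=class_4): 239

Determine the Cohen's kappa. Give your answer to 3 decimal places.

0.526

Observed agreement pₒ = trace/N = 1609/2579 = 0.6239
Expected agreement pₑ = Σ (rowᵢ·colᵢ)/N² = (274·332 + 600·446 + 554·668 + 553·726 + 598·407)/2579² = 0.2065
κ = (pₒ − pₑ)/(1 − pₑ) = (0.6239 − 0.2065)/(1 − 0.2065) = 0.526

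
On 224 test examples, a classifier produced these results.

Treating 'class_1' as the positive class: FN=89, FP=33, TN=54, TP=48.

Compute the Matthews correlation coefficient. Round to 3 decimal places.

-0.029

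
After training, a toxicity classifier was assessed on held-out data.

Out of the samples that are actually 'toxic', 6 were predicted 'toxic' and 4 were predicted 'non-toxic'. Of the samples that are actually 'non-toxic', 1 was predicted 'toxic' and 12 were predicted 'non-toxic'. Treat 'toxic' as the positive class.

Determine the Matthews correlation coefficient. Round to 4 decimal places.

0.5635

MCC = (TP·TN − FP·FN) / √((TP+FP)(TP+FN)(TN+FP)(TN+FN))
Numerator = 6·12 − 1·4 = 68
Denominator = √(7·10·13·16) = √14560 = 120.6648
MCC = 68 / 120.6648 = 0.5635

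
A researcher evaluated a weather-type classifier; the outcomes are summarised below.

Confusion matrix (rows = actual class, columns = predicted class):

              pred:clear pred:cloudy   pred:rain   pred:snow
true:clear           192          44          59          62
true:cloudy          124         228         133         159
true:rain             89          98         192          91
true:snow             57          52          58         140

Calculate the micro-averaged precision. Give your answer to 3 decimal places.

0.423

Micro-averaging pools counts across classes: ΣTP=752, ΣFP=1026, ΣFN=1026.
Micro-precision = TP/(TP+FP) on pooled counts = 0.423 (equals overall accuracy in single-label multiclass).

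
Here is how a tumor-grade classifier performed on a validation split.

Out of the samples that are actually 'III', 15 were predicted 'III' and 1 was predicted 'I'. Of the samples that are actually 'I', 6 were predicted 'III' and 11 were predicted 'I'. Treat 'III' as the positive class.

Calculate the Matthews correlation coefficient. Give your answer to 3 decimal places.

MCC = (TP·TN − FP·FN) / √((TP+FP)(TP+FN)(TN+FP)(TN+FN))
Numerator = 15·11 − 6·1 = 159
Denominator = √(21·16·17·12) = √68544 = 261.8091
MCC = 159 / 261.8091 = 0.607

0.607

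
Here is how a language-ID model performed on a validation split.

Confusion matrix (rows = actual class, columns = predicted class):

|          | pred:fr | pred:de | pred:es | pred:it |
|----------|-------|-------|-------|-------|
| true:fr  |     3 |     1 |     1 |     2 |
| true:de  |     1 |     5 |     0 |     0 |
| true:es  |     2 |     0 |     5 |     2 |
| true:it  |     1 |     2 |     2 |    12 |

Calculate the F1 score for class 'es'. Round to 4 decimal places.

0.5882

Treat 'es' as positive and all other classes as negative.
F1 score = 2·TP/(2·TP+FP+FN).
es: TP=5, FP=1+0+2=3, FN=2+0+2=4 → 10/17 = 0.58824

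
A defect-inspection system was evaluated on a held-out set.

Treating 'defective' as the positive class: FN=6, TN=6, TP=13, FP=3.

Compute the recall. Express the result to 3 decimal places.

0.684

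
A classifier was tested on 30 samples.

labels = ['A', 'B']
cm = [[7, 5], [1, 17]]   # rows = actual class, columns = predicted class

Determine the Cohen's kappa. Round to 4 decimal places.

0.5588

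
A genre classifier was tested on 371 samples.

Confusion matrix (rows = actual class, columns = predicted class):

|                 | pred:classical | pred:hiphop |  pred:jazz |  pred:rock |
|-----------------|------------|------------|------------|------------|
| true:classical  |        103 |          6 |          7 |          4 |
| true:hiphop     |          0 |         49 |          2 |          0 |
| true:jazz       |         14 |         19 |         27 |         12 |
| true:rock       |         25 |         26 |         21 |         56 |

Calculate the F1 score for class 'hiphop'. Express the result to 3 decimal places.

Take TP from the diagonal, FP from the rest of the 'hiphop' prediction marginal, FN from the rest of the 'hiphop' actual marginal.
F1 score = 2·TP/(2·TP+FP+FN).
hiphop: TP=49, FP=6+19+26=51, FN=0+2+0=2 → 98/151 = 0.6490

0.649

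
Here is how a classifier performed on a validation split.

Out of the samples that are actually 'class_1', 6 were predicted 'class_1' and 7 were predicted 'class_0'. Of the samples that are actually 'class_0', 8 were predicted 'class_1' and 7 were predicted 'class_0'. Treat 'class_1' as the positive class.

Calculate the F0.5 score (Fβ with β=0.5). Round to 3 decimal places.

0.435

Fβ = (1+β²)·TP / ((1+β²)·TP + β²·FN + FP), with β²=1/4
= 1.25·6 / (1.25·6 + 0.25·7 + 8) = 0.435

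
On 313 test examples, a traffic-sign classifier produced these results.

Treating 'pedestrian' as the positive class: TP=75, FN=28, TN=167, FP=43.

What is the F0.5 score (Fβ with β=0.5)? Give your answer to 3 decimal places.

0.652

Fβ = (1+β²)·TP / ((1+β²)·TP + β²·FN + FP), with β²=1/4
= 1.25·75 / (1.25·75 + 0.25·28 + 43) = 0.652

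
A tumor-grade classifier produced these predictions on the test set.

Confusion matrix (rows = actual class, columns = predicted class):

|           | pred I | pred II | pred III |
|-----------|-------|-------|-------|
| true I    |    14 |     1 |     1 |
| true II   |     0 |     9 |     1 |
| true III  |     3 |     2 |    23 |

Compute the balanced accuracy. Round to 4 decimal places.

Balanced accuracy = mean of per-class recall.
  I: recall = 14/16 = 0.87500
  II: recall = 9/10 = 0.90000
  III: recall = 23/28 = 0.82143
Mean = (0.87500 + 0.90000 + 0.82143) / 3 = 0.8655

0.8655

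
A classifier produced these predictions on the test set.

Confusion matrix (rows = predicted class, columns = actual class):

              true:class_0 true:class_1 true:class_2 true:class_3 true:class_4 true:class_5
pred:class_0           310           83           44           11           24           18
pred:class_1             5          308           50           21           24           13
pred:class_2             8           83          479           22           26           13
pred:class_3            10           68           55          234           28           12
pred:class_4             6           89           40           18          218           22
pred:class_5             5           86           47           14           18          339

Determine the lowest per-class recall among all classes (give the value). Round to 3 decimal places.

Per-class recall (TP/(TP+FN)):
  class_0: TP=310, FN=5+8+10+6+5=34 → 310/344 = 0.9012
  class_1: TP=308, FN=83+83+68+89+86=409 → 308/717 = 0.4296
  class_2: TP=479, FN=44+50+55+40+47=236 → 479/715 = 0.6699
  class_3: TP=234, FN=11+21+22+18+14=86 → 234/320 = 0.7313
  class_4: TP=218, FN=24+24+26+28+18=120 → 218/338 = 0.6450
  class_5: TP=339, FN=18+13+13+12+22=78 → 339/417 = 0.8129
Lowest is class 'class_1' with recall = 0.430.

0.430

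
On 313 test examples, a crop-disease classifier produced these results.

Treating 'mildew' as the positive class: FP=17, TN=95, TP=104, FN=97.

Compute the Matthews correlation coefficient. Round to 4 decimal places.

0.3599

MCC = (TP·TN − FP·FN) / √((TP+FP)(TP+FN)(TN+FP)(TN+FN))
Numerator = 104·95 − 17·97 = 8231
Denominator = √(121·201·112·192) = √522998784 = 22869.1667
MCC = 8231 / 22869.1667 = 0.3599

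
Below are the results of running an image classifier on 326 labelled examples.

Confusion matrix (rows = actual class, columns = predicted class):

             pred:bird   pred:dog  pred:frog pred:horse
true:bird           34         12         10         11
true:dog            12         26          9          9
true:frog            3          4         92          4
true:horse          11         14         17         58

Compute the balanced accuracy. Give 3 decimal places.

0.611

Balanced accuracy = mean of per-class recall.
  bird: recall = 34/67 = 0.5075
  dog: recall = 26/56 = 0.4643
  frog: recall = 92/103 = 0.8932
  horse: recall = 58/100 = 0.5800
Mean = (0.5075 + 0.4643 + 0.8932 + 0.5800) / 4 = 0.611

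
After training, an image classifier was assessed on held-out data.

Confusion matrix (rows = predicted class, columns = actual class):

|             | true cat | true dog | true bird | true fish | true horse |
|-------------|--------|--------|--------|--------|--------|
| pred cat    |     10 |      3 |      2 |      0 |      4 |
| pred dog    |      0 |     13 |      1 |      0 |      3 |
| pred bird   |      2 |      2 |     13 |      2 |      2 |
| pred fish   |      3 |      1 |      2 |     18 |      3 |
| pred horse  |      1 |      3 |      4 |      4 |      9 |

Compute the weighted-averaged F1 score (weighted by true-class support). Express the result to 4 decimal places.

0.6005

Per-class F1 score (2·TP/(2·TP+FP+FN)):
  cat: TP=10, FP=3+2+0+4=9, FN=0+2+3+1=6 → 20/35 = 0.57143
  dog: TP=13, FP=0+1+0+3=4, FN=3+2+1+3=9 → 26/39 = 0.66667
  bird: TP=13, FP=2+2+2+2=8, FN=2+1+2+4=9 → 26/43 = 0.60465
  fish: TP=18, FP=3+1+2+3=9, FN=0+0+2+4=6 → 36/51 = 0.70588
  horse: TP=9, FP=1+3+4+4=12, FN=4+3+2+3=12 → 18/42 = 0.42857
Weighted-F1 score = Σ (supportᵢ/N)·F1 scoreᵢ with N=105: (16/105)·0.57143 + (22/105)·0.66667 + (22/105)·0.60465 + (24/105)·0.70588 + (21/105)·0.42857 = 0.6005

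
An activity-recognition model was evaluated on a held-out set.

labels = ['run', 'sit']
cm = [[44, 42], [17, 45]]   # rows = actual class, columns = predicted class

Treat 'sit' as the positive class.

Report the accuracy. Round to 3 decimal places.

Accuracy = (TP+TN)/N = (45+44)/148 = 0.601

0.601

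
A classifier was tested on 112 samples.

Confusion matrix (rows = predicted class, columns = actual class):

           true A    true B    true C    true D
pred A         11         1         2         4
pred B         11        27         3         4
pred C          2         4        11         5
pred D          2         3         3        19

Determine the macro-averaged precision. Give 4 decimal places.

0.6037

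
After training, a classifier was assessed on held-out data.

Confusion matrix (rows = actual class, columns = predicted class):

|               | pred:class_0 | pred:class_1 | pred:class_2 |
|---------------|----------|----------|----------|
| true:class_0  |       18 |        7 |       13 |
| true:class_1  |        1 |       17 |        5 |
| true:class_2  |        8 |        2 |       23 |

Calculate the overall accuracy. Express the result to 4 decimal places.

0.6170

Accuracy = trace / total = (18+17+23=58) / 94 = 58/94 = 0.6170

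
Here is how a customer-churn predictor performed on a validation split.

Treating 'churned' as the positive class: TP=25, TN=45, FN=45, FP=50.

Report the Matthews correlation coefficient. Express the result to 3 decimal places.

-0.168

MCC = (TP·TN − FP·FN) / √((TP+FP)(TP+FN)(TN+FP)(TN+FN))
Numerator = 25·45 − 50·45 = -1125
Denominator = √(75·70·95·90) = √44887500 = 6699.8134
MCC = -1125 / 6699.8134 = -0.168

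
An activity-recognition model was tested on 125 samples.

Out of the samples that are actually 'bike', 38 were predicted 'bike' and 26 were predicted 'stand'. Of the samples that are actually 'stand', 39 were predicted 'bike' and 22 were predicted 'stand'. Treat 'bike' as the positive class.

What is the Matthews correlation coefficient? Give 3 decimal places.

-0.047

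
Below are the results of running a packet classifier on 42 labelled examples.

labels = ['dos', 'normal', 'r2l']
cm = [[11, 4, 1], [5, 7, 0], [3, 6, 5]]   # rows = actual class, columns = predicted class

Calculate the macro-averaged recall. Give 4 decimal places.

Per-class recall (TP/(TP+FN)):
  dos: TP=11, FN=4+1=5 → 11/16 = 0.68750
  normal: TP=7, FN=5+0=5 → 7/12 = 0.58333
  r2l: TP=5, FN=3+6=9 → 5/14 = 0.35714
Macro-recall = mean = (0.68750 + 0.58333 + 0.35714) / 3 = 0.5427

0.5427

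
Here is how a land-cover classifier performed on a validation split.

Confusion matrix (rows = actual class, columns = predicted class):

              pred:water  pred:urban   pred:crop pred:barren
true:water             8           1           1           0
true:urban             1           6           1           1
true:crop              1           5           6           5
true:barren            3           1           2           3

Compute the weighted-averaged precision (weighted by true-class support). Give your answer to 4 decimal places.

0.5224

Per-class precision (TP/(TP+FP)):
  water: TP=8, FP=1+1+3=5 → 8/13 = 0.61538
  urban: TP=6, FP=1+5+1=7 → 6/13 = 0.46154
  crop: TP=6, FP=1+1+2=4 → 6/10 = 0.60000
  barren: TP=3, FP=0+1+5=6 → 3/9 = 0.33333
Weighted-precision = Σ (supportᵢ/N)·precisionᵢ with N=45: (10/45)·0.61538 + (9/45)·0.46154 + (17/45)·0.60000 + (9/45)·0.33333 = 0.5224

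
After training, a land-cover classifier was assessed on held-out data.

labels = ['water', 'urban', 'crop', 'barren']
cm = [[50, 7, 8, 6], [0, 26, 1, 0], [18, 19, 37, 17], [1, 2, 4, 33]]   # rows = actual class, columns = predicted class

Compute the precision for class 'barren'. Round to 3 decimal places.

0.589

Take TP from the diagonal, FP from the rest of the 'barren' prediction marginal, FN from the rest of the 'barren' actual marginal.
precision = TP/(TP+FP).
barren: TP=33, FP=6+0+17=23 → 33/56 = 0.5893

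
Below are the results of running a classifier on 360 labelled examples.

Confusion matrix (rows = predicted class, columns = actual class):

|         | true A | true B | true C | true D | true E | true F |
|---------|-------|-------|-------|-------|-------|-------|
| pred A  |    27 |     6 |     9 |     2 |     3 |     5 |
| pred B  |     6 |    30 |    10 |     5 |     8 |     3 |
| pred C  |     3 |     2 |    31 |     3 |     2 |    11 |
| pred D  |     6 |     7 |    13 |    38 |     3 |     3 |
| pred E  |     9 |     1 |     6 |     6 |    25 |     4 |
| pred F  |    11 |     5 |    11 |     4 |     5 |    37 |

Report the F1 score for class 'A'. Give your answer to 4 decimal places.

0.4737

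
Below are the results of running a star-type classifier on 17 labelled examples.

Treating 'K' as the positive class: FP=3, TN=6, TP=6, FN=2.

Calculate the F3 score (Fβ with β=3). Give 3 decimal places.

Fβ = (1+β²)·TP / ((1+β²)·TP + β²·FN + FP), with β²=9
= 10·6 / (10·6 + 9·2 + 3) = 0.741

0.741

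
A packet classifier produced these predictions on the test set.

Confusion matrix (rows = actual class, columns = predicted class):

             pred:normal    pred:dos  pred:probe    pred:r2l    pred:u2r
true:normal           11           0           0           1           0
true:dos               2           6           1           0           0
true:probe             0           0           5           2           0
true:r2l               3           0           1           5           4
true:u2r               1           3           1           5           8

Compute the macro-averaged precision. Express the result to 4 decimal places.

0.5980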